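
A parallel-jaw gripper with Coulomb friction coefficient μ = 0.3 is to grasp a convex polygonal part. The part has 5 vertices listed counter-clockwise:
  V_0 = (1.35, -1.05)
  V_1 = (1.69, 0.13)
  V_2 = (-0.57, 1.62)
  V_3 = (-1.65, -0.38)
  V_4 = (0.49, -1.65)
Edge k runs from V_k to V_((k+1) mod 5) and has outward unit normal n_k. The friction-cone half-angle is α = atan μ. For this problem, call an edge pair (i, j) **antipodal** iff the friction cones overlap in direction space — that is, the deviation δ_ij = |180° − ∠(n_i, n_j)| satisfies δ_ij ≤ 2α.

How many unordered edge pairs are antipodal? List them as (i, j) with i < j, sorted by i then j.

α = atan 0.3 = 16.70°;  2α = 33.40°
n_0 = (+0.9609, -0.2769)
n_1 = (+0.5504, +0.8349)
n_2 = (-0.8799, +0.4751)
n_3 = (-0.5104, -0.8600)
n_4 = (+0.5722, -0.8201)
  (0,1): δ = 107.32°  ·
  (0,2): δ = 12.30°  ✓
  (0,3): δ = 75.39°  ·
  (0,4): δ = 140.98°  ·
  (1,2): δ = 84.97°  ·
  (1,3): δ = 2.71°  ✓
  (1,4): δ = 68.30°  ·
  (2,3): δ = 92.32°  ·
  (2,4): δ = 26.73°  ✓
  (3,4): δ = 114.41°  ·
antipodal pairs: 3

count = 3; pairs: (0,2), (1,3), (2,4)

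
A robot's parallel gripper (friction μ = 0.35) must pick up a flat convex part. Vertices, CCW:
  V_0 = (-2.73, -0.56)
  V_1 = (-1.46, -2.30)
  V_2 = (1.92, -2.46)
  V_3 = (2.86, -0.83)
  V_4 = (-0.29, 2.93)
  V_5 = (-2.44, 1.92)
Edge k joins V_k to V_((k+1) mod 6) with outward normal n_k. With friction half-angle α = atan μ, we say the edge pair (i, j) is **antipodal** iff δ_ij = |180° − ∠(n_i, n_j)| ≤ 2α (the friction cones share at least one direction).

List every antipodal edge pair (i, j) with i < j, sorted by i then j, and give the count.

count = 4; pairs: (0,3), (1,4), (2,4), (2,5)

α = atan 0.35 = 19.29°;  2α = 38.58°
n_0 = (-0.8077, -0.5896)
n_1 = (-0.0473, -0.9989)
n_2 = (+0.8663, -0.4996)
n_3 = (+0.7665, +0.6422)
n_4 = (-0.4252, +0.9051)
n_5 = (-0.9932, +0.1161)
  (0,1): δ = 128.84°  ·
  (0,2): δ = 66.10°  ·
  (0,3): δ = 3.83°  ✓
  (0,4): δ = 79.04°  ·
  (0,5): δ = 137.21°  ·
  (1,2): δ = 117.26°  ·
  (1,3): δ = 47.33°  ·
  (1,4): δ = 27.87°  ✓
  (1,5): δ = 86.04°  ·
  (2,3): δ = 110.07°  ·
  (2,4): δ = 34.87°  ✓
  (2,5): δ = 23.30°  ✓
  (3,4): δ = 104.79°  ·
  (3,5): δ = 46.62°  ·
  (4,5): δ = 121.83°  ·
antipodal pairs: 4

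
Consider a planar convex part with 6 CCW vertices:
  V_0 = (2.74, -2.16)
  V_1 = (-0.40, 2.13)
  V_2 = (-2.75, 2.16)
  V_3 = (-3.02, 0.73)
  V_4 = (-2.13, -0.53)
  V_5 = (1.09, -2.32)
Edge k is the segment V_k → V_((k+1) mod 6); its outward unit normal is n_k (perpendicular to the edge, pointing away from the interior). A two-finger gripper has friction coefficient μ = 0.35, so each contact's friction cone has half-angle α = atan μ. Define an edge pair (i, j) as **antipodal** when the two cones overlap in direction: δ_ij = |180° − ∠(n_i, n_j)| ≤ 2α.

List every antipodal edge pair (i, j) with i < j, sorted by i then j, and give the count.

α = atan 0.35 = 19.29°;  2α = 38.58°
n_0 = (+0.8069, +0.5906)
n_1 = (+0.0128, +0.9999)
n_2 = (-0.9826, +0.1855)
n_3 = (-0.8168, -0.5769)
n_4 = (-0.4859, -0.8740)
n_5 = (+0.0965, -0.9953)
  (0,1): δ = 126.93°  ·
  (0,2): δ = 46.89°  ·
  (0,3): δ = 0.97°  ✓
  (0,4): δ = 24.73°  ✓
  (0,5): δ = 59.34°  ·
  (1,2): δ = 99.96°  ·
  (1,3): δ = 54.03°  ·
  (1,4): δ = 28.34°  ✓
  (1,5): δ = 6.27°  ✓
  (2,3): δ = 134.07°  ·
  (2,4): δ = 108.38°  ·
  (2,5): δ = 73.77°  ·
  (3,4): δ = 154.31°  ·
  (3,5): δ = 119.70°  ·
  (4,5): δ = 145.39°  ·
antipodal pairs: 4

count = 4; pairs: (0,3), (0,4), (1,4), (1,5)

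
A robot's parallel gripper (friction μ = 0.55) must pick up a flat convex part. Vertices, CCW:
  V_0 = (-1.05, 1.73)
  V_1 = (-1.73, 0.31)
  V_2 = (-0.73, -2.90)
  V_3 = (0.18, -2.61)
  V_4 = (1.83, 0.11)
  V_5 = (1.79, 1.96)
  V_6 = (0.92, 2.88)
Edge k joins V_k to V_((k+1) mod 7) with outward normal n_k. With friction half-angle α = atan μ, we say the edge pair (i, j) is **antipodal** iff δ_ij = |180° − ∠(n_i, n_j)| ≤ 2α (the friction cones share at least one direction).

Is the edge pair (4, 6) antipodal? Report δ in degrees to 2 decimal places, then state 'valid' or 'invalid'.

δ = 60.96°, invalid

α = atan 0.55 = 28.81°;  2α = 57.62°
edge 4: e_4 = (-0.04, +1.85);  n_4 = (+0.9998, +0.0216)
edge 6: e_6 = (-1.97, -1.15);  n_6 = (-0.5041, +0.8636)
∠(n_4, n_6) = 119.04°
δ = |180° − 119.04°| = 60.96°
60.96° > 2α = 57.62°  →  invalid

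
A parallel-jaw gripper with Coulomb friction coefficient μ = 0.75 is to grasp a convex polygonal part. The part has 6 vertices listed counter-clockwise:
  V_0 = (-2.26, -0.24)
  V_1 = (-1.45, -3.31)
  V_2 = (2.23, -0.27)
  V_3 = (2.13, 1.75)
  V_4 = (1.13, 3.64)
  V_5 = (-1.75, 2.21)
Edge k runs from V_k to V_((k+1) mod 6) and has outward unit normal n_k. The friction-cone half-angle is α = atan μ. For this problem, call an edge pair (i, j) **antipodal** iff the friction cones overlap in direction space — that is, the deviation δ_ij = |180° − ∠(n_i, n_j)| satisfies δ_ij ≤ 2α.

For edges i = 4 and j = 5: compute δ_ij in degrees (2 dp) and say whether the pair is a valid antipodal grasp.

α = atan 0.75 = 36.87°;  2α = 73.74°
edge 4: e_4 = (-2.88, -1.43);  n_4 = (-0.4447, +0.8957)
edge 5: e_5 = (-0.51, -2.45);  n_5 = (-0.9790, +0.2038)
∠(n_4, n_5) = 51.84°
δ = |180° − 51.84°| = 128.16°
128.16° > 2α = 73.74°  →  invalid

δ = 128.16°, invalid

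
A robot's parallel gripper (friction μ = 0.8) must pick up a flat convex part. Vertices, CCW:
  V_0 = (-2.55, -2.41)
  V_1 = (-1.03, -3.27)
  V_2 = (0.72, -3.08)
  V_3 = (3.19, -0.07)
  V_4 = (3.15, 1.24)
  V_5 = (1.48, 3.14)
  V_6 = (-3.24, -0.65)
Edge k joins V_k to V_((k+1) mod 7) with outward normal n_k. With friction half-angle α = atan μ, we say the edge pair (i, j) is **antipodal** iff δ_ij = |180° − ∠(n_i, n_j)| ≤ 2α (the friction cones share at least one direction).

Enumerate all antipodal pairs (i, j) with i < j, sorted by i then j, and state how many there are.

α = atan 0.8 = 38.66°;  2α = 77.32°
n_0 = (-0.4924, -0.8703)
n_1 = (+0.1079, -0.9942)
n_2 = (+0.7730, -0.6344)
n_3 = (+0.9995, +0.0305)
n_4 = (+0.7511, +0.6602)
n_5 = (-0.6261, +0.7797)
n_6 = (-0.9310, -0.3650)
  (0,1): δ = 144.30°  ·
  (0,2): δ = 99.87°  ·
  (0,3): δ = 58.75°  ✓
  (0,4): δ = 19.19°  ✓
  (0,5): δ = 68.26°  ✓
  (0,6): δ = 140.91°  ·
  (1,2): δ = 135.57°  ·
  (1,3): δ = 94.45°  ·
  (1,4): δ = 54.88°  ✓
  (1,5): δ = 32.57°  ✓
  (1,6): δ = 105.21°  ·
  (2,3): δ = 138.88°  ·
  (2,4): δ = 99.31°  ·
  (2,5): δ = 11.86°  ✓
  (2,6): δ = 60.78°  ✓
  (3,4): δ = 140.44°  ·
  (3,5): δ = 52.99°  ✓
  (3,6): δ = 19.66°  ✓
  (4,5): δ = 92.55°  ·
  (4,6): δ = 19.91°  ✓
  (5,6): δ = 107.36°  ·
antipodal pairs: 10

count = 10; pairs: (0,3), (0,4), (0,5), (1,4), (1,5), (2,5), (2,6), (3,5), (3,6), (4,6)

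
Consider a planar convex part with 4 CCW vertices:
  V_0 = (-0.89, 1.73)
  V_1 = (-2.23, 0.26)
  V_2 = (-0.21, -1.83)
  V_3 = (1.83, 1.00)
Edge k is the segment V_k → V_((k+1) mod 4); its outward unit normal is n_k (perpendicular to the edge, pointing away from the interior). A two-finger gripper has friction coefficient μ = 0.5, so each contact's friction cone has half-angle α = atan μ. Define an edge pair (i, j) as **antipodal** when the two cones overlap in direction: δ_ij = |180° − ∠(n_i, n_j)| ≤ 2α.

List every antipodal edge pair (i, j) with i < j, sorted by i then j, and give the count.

α = atan 0.5 = 26.57°;  2α = 53.13°
n_0 = (-0.7390, +0.6737)
n_1 = (-0.7190, -0.6950)
n_2 = (+0.8112, -0.5848)
n_3 = (+0.2592, +0.9658)
  (0,1): δ = 93.62°  ·
  (0,2): δ = 6.57°  ✓
  (0,3): δ = 117.33°  ·
  (1,2): δ = 79.81°  ·
  (1,3): δ = 30.95°  ✓
  (2,3): δ = 69.24°  ·
antipodal pairs: 2

count = 2; pairs: (0,2), (1,3)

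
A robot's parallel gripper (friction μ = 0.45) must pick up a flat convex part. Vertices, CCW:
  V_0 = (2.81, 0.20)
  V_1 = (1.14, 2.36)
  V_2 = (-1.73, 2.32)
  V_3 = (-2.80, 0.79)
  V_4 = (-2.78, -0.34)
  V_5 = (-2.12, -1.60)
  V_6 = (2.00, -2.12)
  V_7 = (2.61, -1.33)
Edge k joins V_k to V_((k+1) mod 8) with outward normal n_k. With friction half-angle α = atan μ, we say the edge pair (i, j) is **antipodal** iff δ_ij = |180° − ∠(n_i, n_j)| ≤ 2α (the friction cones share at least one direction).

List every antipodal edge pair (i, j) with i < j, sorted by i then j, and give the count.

count = 9; pairs: (0,3), (0,4), (0,5), (1,5), (2,6), (2,7), (3,6), (3,7), (4,7)

α = atan 0.45 = 24.23°;  2α = 48.46°
n_0 = (+0.7911, +0.6117)
n_1 = (-0.0139, +0.9999)
n_2 = (-0.8195, +0.5731)
n_3 = (-0.9998, -0.0177)
n_4 = (-0.8858, -0.4640)
n_5 = (-0.1252, -0.9921)
n_6 = (+0.7915, -0.6112)
n_7 = (+0.9916, -0.1296)
  (0,1): δ = 126.91°  ·
  (0,2): δ = 72.68°  ·
  (0,3): δ = 36.70°  ✓
  (0,4): δ = 10.06°  ✓
  (0,5): δ = 45.10°  ✓
  (0,6): δ = 104.62°  ·
  (0,7): δ = 134.84°  ·
  (1,2): δ = 125.77°  ·
  (1,3): δ = 89.78°  ·
  (1,4): δ = 63.15°  ·
  (1,5): δ = 7.99°  ✓
  (1,6): δ = 51.53°  ·
  (1,7): δ = 81.75°  ·
  (2,3): δ = 144.02°  ·
  (2,4): δ = 117.39°  ·
  (2,5): δ = 62.23°  ·
  (2,6): δ = 2.71°  ✓
  (2,7): δ = 27.52°  ✓
  (3,4): δ = 153.37°  ·
  (3,5): δ = 98.21°  ·
  (3,6): δ = 38.69°  ✓
  (3,7): δ = 8.46°  ✓
  (4,5): δ = 124.84°  ·
  (4,6): δ = 65.32°  ·
  (4,7): δ = 35.09°  ✓
  (5,6): δ = 120.48°  ·
  (5,7): δ = 90.25°  ·
  (6,7): δ = 149.77°  ·
antipodal pairs: 9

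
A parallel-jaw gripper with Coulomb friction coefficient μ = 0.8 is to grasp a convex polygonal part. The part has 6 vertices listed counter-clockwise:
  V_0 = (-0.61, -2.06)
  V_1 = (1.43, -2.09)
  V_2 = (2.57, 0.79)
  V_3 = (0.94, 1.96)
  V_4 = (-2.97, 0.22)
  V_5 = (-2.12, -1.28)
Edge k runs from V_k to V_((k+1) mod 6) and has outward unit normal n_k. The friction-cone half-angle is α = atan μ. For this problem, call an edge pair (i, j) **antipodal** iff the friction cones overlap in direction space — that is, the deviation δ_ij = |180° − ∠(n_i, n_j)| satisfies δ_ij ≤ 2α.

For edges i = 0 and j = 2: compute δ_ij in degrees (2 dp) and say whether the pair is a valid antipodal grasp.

δ = 34.83°, valid

α = atan 0.8 = 38.66°;  2α = 77.32°
edge 0: e_0 = (+2.04, -0.03);  n_0 = (-0.0147, -0.9999)
edge 2: e_2 = (-1.63, +1.17);  n_2 = (+0.5831, +0.8124)
∠(n_0, n_2) = 145.17°
δ = |180° − 145.17°| = 34.83°
34.83° ≤ 2α = 77.32°  →  valid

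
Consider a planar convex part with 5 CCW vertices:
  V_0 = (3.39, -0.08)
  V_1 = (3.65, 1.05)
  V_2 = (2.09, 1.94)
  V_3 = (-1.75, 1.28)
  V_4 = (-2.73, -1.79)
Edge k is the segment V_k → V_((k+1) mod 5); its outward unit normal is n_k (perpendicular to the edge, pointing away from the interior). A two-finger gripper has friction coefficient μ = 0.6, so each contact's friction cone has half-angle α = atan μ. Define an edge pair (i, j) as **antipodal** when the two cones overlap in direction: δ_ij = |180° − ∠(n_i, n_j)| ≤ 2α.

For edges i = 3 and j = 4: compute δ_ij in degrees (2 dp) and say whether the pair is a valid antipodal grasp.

α = atan 0.6 = 30.96°;  2α = 61.93°
edge 3: e_3 = (-0.98, -3.07);  n_3 = (-0.9526, +0.3041)
edge 4: e_4 = (+6.12, +1.71);  n_4 = (+0.2691, -0.9631)
∠(n_3, n_4) = 123.32°
δ = |180° − 123.32°| = 56.68°
56.68° ≤ 2α = 61.93°  →  valid

δ = 56.68°, valid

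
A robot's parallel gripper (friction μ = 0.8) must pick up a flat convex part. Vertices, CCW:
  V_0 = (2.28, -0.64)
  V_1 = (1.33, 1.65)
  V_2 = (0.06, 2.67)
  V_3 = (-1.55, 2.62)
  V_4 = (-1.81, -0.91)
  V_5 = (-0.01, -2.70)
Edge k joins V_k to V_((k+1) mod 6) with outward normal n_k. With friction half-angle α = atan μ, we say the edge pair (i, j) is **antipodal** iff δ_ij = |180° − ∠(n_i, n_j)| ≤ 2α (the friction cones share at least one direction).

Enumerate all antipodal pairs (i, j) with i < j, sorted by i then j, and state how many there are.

α = atan 0.8 = 38.66°;  2α = 77.32°
n_0 = (+0.9237, +0.3832)
n_1 = (+0.6262, +0.7797)
n_2 = (-0.0310, +0.9995)
n_3 = (-0.9973, +0.0735)
n_4 = (-0.7051, -0.7091)
n_5 = (+0.6688, -0.7435)
  (0,1): δ = 151.30°  ·
  (0,2): δ = 110.75°  ·
  (0,3): δ = 26.74°  ✓
  (0,4): δ = 22.63°  ✓
  (0,5): δ = 109.44°  ·
  (1,2): δ = 139.45°  ·
  (1,3): δ = 55.44°  ✓
  (1,4): δ = 6.07°  ✓
  (1,5): δ = 80.74°  ·
  (2,3): δ = 95.99°  ·
  (2,4): δ = 46.62°  ✓
  (2,5): δ = 40.19°  ✓
  (3,4): δ = 130.63°  ·
  (3,5): δ = 43.81°  ✓
  (4,5): δ = 93.19°  ·
antipodal pairs: 7

count = 7; pairs: (0,3), (0,4), (1,3), (1,4), (2,4), (2,5), (3,5)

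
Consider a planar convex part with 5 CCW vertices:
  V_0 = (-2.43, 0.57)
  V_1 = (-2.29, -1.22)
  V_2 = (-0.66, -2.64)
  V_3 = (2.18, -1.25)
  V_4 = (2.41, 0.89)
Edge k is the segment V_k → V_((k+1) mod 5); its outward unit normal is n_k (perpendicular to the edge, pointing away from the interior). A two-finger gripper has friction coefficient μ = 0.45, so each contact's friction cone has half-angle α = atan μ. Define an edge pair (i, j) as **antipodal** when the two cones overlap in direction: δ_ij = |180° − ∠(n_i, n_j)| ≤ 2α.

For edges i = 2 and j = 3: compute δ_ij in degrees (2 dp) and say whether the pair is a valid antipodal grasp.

δ = 122.21°, invalid

α = atan 0.45 = 24.23°;  2α = 48.46°
edge 2: e_2 = (+2.84, +1.39);  n_2 = (+0.4396, -0.8982)
edge 3: e_3 = (+0.23, +2.14);  n_3 = (+0.9943, -0.1069)
∠(n_2, n_3) = 57.79°
δ = |180° − 57.79°| = 122.21°
122.21° > 2α = 48.46°  →  invalid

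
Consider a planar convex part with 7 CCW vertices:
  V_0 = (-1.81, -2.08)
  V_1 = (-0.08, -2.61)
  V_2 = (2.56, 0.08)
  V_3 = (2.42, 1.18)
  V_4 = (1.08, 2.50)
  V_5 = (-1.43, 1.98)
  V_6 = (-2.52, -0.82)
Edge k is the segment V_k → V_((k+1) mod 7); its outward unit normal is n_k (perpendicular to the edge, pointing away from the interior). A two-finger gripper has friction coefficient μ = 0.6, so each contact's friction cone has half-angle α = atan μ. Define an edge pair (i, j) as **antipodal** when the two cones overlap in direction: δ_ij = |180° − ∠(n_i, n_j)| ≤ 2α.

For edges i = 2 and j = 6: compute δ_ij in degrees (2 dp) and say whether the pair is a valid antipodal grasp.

α = atan 0.6 = 30.96°;  2α = 61.93°
edge 2: e_2 = (-0.14, +1.10);  n_2 = (+0.9920, +0.1263)
edge 6: e_6 = (+0.71, -1.26);  n_6 = (-0.8712, -0.4909)
∠(n_2, n_6) = 157.85°
δ = |180° − 157.85°| = 22.15°
22.15° ≤ 2α = 61.93°  →  valid

δ = 22.15°, valid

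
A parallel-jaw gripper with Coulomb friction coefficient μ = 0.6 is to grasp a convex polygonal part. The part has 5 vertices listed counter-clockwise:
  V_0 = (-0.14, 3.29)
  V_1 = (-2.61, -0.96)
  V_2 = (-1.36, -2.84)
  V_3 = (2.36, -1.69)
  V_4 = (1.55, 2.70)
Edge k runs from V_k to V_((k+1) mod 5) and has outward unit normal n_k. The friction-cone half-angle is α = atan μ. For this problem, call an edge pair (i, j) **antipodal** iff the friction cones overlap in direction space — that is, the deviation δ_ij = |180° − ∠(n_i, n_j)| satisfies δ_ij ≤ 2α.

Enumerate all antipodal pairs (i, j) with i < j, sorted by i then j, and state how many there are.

count = 5; pairs: (0,2), (0,3), (1,3), (1,4), (2,4)

α = atan 0.6 = 30.96°;  2α = 61.93°
n_0 = (-0.8646, +0.5025)
n_1 = (-0.8327, -0.5537)
n_2 = (+0.2953, -0.9554)
n_3 = (+0.9834, +0.1814)
n_4 = (+0.3296, +0.9441)
  (0,1): δ = 116.22°  ·
  (0,2): δ = 42.66°  ✓
  (0,3): δ = 40.62°  ✓
  (0,4): δ = 100.92°  ·
  (1,2): δ = 106.44°  ·
  (1,3): δ = 23.17°  ✓
  (1,4): δ = 37.14°  ✓
  (2,3): δ = 96.72°  ·
  (2,4): δ = 36.42°  ✓
  (3,4): δ = 119.70°  ·
antipodal pairs: 5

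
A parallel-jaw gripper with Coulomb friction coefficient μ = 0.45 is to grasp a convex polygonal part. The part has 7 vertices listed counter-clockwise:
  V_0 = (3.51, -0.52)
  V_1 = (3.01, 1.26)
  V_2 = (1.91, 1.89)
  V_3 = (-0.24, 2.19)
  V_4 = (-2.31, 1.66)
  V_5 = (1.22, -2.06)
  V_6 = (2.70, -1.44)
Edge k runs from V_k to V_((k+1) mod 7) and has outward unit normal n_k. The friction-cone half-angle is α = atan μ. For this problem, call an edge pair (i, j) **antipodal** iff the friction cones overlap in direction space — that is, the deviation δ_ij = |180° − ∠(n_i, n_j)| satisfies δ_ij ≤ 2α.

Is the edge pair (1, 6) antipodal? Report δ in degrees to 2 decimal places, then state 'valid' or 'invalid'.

α = atan 0.45 = 24.23°;  2α = 48.46°
edge 1: e_1 = (-1.10, +0.63);  n_1 = (+0.4970, +0.8678)
edge 6: e_6 = (+0.81, +0.92);  n_6 = (+0.7506, -0.6608)
∠(n_1, n_6) = 101.56°
δ = |180° − 101.56°| = 78.44°
78.44° > 2α = 48.46°  →  invalid

δ = 78.44°, invalid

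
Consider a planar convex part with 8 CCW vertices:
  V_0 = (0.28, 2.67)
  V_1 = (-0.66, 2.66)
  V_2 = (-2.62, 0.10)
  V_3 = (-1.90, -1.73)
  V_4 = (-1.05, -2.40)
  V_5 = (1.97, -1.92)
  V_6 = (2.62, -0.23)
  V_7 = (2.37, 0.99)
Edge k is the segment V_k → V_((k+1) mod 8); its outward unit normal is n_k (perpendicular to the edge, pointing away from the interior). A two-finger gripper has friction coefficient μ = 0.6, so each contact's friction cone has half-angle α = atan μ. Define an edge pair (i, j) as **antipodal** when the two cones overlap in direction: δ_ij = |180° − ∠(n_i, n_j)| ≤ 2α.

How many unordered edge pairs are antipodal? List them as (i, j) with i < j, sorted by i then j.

count = 11; pairs: (0,3), (0,4), (1,4), (1,5), (1,6), (2,5), (2,6), (2,7), (3,6), (3,7), (4,7)

α = atan 0.6 = 30.96°;  2α = 61.93°
n_0 = (-0.0106, +0.9999)
n_1 = (-0.7940, +0.6079)
n_2 = (-0.9306, -0.3661)
n_3 = (-0.6190, -0.7854)
n_4 = (+0.1570, -0.9876)
n_5 = (+0.9333, -0.3590)
n_6 = (+0.9796, +0.2007)
n_7 = (+0.6265, +0.7794)
  (0,1): δ = 128.05°  ·
  (0,2): δ = 69.13°  ·
  (0,3): δ = 38.86°  ✓
  (0,4): δ = 8.42°  ✓
  (0,5): δ = 68.35°  ·
  (0,6): δ = 100.97°  ·
  (0,7): δ = 140.60°  ·
  (1,2): δ = 121.08°  ·
  (1,3): δ = 90.81°  ·
  (1,4): δ = 43.53°  ✓
  (1,5): δ = 16.40°  ✓
  (1,6): δ = 49.02°  ✓
  (1,7): δ = 88.65°  ·
  (2,3): δ = 149.72°  ·
  (2,4): δ = 102.45°  ·
  (2,5): δ = 42.51°  ✓
  (2,6): δ = 9.90°  ✓
  (2,7): δ = 29.73°  ✓
  (3,4): δ = 132.72°  ·
  (3,5): δ = 72.79°  ·
  (3,6): δ = 40.17°  ✓
  (3,7): δ = 0.55°  ✓
  (4,5): δ = 120.07°  ·
  (4,6): δ = 87.45°  ·
  (4,7): δ = 47.82°  ✓
  (5,6): δ = 147.38°  ·
  (5,7): δ = 107.76°  ·
  (6,7): δ = 140.37°  ·
antipodal pairs: 11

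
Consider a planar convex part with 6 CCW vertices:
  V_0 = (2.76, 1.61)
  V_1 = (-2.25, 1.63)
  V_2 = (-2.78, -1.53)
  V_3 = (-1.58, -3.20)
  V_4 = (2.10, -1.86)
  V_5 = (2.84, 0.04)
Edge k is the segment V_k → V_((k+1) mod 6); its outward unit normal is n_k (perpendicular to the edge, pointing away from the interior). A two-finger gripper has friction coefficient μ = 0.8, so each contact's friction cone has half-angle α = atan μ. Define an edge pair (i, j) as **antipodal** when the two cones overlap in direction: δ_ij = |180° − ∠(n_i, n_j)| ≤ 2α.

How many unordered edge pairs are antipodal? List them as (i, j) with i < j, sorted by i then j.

count = 8; pairs: (0,2), (0,3), (0,4), (1,3), (1,4), (1,5), (2,4), (2,5)

α = atan 0.8 = 38.66°;  2α = 77.32°
n_0 = (+0.0040, +1.0000)
n_1 = (-0.9862, +0.1654)
n_2 = (-0.8121, -0.5835)
n_3 = (+0.3422, -0.9396)
n_4 = (+0.9318, -0.3629)
n_5 = (+0.9987, +0.0509)
  (0,1): δ = 99.29°  ·
  (0,2): δ = 54.07°  ✓
  (0,3): δ = 20.24°  ✓
  (0,4): δ = 68.95°  ✓
  (0,5): δ = 93.15°  ·
  (1,2): δ = 134.78°  ·
  (1,3): δ = 60.47°  ✓
  (1,4): δ = 11.76°  ✓
  (1,5): δ = 12.44°  ✓
  (2,3): δ = 105.69°  ·
  (2,4): δ = 56.98°  ✓
  (2,5): δ = 32.78°  ✓
  (3,4): δ = 131.29°  ·
  (3,5): δ = 107.09°  ·
  (4,5): δ = 155.80°  ·
antipodal pairs: 8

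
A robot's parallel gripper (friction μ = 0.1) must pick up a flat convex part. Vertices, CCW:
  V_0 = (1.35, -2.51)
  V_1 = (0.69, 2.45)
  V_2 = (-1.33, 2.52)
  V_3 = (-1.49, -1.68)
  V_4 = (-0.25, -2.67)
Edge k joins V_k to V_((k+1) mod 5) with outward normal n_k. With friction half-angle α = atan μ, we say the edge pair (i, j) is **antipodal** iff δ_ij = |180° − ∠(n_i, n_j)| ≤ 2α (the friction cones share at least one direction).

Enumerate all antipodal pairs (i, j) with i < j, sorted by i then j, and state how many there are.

α = atan 0.1 = 5.71°;  2α = 11.42°
n_0 = (+0.9913, +0.1319)
n_1 = (+0.0346, +0.9994)
n_2 = (-0.9993, +0.0381)
n_3 = (-0.6239, -0.7815)
n_4 = (+0.0995, -0.9950)
  (0,1): δ = 99.56°  ·
  (0,2): δ = 9.76°  ✓
  (0,3): δ = 43.82°  ·
  (0,4): δ = 88.13°  ·
  (1,2): δ = 90.20°  ·
  (1,3): δ = 36.62°  ·
  (1,4): δ = 7.70°  ✓
  (2,3): δ = 126.42°  ·
  (2,4): δ = 82.11°  ·
  (3,4): δ = 135.69°  ·
antipodal pairs: 2

count = 2; pairs: (0,2), (1,4)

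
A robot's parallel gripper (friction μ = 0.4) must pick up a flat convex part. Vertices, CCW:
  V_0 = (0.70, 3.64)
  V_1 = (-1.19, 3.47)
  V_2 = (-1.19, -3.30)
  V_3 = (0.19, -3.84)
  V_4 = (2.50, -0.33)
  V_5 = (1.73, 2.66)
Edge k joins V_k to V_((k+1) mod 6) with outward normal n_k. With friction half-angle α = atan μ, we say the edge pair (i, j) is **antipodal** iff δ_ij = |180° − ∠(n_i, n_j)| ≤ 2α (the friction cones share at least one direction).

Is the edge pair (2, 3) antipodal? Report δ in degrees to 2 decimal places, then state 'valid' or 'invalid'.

α = atan 0.4 = 21.80°;  2α = 43.60°
edge 2: e_2 = (+1.38, -0.54);  n_2 = (-0.3644, -0.9312)
edge 3: e_3 = (+2.31, +3.51);  n_3 = (+0.8353, -0.5497)
∠(n_2, n_3) = 78.02°
δ = |180° − 78.02°| = 101.98°
101.98° > 2α = 43.60°  →  invalid

δ = 101.98°, invalid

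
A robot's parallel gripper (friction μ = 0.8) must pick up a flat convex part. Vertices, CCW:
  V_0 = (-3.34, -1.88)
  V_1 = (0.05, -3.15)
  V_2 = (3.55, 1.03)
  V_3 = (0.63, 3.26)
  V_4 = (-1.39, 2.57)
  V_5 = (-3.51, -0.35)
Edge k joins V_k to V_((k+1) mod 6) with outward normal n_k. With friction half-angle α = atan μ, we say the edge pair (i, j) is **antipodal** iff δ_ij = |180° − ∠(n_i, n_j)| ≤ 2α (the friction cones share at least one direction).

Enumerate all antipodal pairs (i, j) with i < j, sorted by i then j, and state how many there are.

α = atan 0.8 = 38.66°;  2α = 77.32°
n_0 = (-0.3508, -0.9364)
n_1 = (+0.7667, -0.6420)
n_2 = (+0.6069, +0.7947)
n_3 = (-0.3232, +0.9463)
n_4 = (-0.8092, +0.5875)
n_5 = (-0.9939, -0.1104)
  (0,1): δ = 109.40°  ·
  (0,2): δ = 16.83°  ✓
  (0,3): δ = 39.40°  ✓
  (0,4): δ = 74.56°  ✓
  (0,5): δ = 116.88°  ·
  (1,2): δ = 87.43°  ·
  (1,3): δ = 31.20°  ✓
  (1,4): δ = 3.96°  ✓
  (1,5): δ = 46.28°  ✓
  (2,3): δ = 123.77°  ·
  (2,4): δ = 88.61°  ·
  (2,5): δ = 46.29°  ✓
  (3,4): δ = 144.84°  ·
  (3,5): δ = 102.52°  ·
  (4,5): δ = 137.68°  ·
antipodal pairs: 7

count = 7; pairs: (0,2), (0,3), (0,4), (1,3), (1,4), (1,5), (2,5)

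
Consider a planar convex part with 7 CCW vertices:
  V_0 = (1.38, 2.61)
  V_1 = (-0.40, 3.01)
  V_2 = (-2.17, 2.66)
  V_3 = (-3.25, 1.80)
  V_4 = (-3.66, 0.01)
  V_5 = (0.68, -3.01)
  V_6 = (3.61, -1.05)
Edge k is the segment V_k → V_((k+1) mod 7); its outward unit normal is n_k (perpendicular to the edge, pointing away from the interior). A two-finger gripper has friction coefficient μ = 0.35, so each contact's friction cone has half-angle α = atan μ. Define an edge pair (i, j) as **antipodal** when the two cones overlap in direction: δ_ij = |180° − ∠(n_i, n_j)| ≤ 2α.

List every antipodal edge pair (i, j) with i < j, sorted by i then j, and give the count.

count = 4; pairs: (0,4), (1,5), (2,5), (4,6)

α = atan 0.35 = 19.29°;  2α = 38.58°
n_0 = (+0.2193, +0.9757)
n_1 = (-0.1940, +0.9810)
n_2 = (-0.6229, +0.7823)
n_3 = (-0.9748, +0.2233)
n_4 = (-0.5712, -0.8208)
n_5 = (+0.5560, -0.8312)
n_6 = (+0.8540, +0.5203)
  (0,1): δ = 156.15°  ·
  (0,2): δ = 128.80°  ·
  (0,3): δ = 90.24°  ·
  (0,4): δ = 22.17°  ✓
  (0,5): δ = 46.45°  ·
  (0,6): δ = 134.02°  ·
  (1,2): δ = 152.66°  ·
  (1,3): δ = 114.09°  ·
  (1,4): δ = 46.02°  ·
  (1,5): δ = 22.59°  ✓
  (1,6): δ = 110.17°  ·
  (2,3): δ = 141.43°  ·
  (2,4): δ = 73.36°  ·
  (2,5): δ = 4.75°  ✓
  (2,6): δ = 82.82°  ·
  (3,4): δ = 111.93°  ·
  (3,5): δ = 43.32°  ·
  (3,6): δ = 44.25°  ·
  (4,5): δ = 111.39°  ·
  (4,6): δ = 23.81°  ✓
  (5,6): δ = 92.43°  ·
antipodal pairs: 4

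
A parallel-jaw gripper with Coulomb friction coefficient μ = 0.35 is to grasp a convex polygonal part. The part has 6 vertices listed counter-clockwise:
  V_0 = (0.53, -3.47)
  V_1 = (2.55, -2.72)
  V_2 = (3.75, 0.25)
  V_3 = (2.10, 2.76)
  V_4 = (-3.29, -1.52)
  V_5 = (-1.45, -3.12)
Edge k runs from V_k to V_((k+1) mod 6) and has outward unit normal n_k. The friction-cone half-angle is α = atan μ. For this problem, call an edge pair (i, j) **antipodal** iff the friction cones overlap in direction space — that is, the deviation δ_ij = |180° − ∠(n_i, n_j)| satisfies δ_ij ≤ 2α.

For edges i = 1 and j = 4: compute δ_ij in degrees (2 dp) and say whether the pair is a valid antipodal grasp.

α = atan 0.35 = 19.29°;  2α = 38.58°
edge 1: e_1 = (+1.20, +2.97);  n_1 = (+0.9272, -0.3746)
edge 4: e_4 = (+1.84, -1.60);  n_4 = (-0.6562, -0.7546)
∠(n_1, n_4) = 109.01°
δ = |180° − 109.01°| = 70.99°
70.99° > 2α = 38.58°  →  invalid

δ = 70.99°, invalid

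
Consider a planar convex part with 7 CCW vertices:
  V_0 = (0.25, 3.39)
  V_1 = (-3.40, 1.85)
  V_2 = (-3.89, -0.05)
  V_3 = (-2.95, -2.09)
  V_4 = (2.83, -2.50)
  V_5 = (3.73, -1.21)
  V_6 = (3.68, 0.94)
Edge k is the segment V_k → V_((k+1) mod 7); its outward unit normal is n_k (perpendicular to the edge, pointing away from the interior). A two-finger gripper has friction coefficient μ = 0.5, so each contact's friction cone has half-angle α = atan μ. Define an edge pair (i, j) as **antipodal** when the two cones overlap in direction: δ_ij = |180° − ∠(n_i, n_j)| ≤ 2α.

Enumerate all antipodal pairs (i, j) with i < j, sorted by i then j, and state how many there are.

α = atan 0.5 = 26.57°;  2α = 53.13°
n_0 = (-0.3887, +0.9214)
n_1 = (-0.9683, +0.2497)
n_2 = (-0.9082, -0.4185)
n_3 = (-0.0708, -0.9975)
n_4 = (+0.8201, -0.5722)
n_5 = (+0.9997, +0.0232)
n_6 = (+0.5812, +0.8137)
  (0,1): δ = 127.34°  ·
  (0,2): δ = 88.14°  ·
  (0,3): δ = 26.93°  ✓
  (0,4): δ = 32.22°  ✓
  (0,5): δ = 68.46°  ·
  (0,6): δ = 121.59°  ·
  (1,2): δ = 140.80°  ·
  (1,3): δ = 79.60°  ·
  (1,4): δ = 20.44°  ✓
  (1,5): δ = 15.79°  ✓
  (1,6): δ = 68.92°  ·
  (2,3): δ = 118.80°  ·
  (2,4): δ = 59.64°  ·
  (2,5): δ = 23.41°  ✓
  (2,6): δ = 29.72°  ✓
  (3,4): δ = 120.85°  ·
  (3,5): δ = 84.61°  ·
  (3,6): δ = 31.48°  ✓
  (4,5): δ = 143.77°  ·
  (4,6): δ = 90.64°  ·
  (5,6): δ = 126.87°  ·
antipodal pairs: 7

count = 7; pairs: (0,3), (0,4), (1,4), (1,5), (2,5), (2,6), (3,6)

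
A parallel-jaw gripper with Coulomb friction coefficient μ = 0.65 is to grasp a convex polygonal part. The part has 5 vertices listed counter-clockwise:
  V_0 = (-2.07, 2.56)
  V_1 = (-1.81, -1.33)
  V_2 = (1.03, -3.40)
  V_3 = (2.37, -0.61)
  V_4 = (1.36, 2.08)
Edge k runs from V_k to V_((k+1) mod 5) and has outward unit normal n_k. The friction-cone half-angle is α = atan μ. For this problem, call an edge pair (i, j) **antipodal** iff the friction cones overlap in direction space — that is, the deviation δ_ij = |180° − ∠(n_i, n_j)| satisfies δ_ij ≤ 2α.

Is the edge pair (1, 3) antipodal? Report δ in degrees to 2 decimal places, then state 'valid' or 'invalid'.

α = atan 0.65 = 33.02°;  2α = 66.05°
edge 1: e_1 = (+2.84, -2.07);  n_1 = (-0.5890, -0.8081)
edge 3: e_3 = (-1.01, +2.69);  n_3 = (+0.9362, +0.3515)
∠(n_1, n_3) = 146.67°
δ = |180° − 146.67°| = 33.33°
33.33° ≤ 2α = 66.05°  →  valid

δ = 33.33°, valid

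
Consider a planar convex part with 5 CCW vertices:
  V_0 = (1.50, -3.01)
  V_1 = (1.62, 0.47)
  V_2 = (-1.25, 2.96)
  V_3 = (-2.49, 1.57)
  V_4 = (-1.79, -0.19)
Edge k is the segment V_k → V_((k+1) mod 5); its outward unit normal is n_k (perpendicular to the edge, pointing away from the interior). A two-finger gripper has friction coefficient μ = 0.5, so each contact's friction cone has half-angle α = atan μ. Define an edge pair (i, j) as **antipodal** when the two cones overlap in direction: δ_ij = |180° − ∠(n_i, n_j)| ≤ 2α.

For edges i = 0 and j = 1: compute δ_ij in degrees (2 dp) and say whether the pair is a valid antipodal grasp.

δ = 128.97°, invalid

α = atan 0.5 = 26.57°;  2α = 53.13°
edge 0: e_0 = (+0.12, +3.48);  n_0 = (+0.9994, -0.0345)
edge 1: e_1 = (-2.87, +2.49);  n_1 = (+0.6553, +0.7553)
∠(n_0, n_1) = 51.03°
δ = |180° − 51.03°| = 128.97°
128.97° > 2α = 53.13°  →  invalid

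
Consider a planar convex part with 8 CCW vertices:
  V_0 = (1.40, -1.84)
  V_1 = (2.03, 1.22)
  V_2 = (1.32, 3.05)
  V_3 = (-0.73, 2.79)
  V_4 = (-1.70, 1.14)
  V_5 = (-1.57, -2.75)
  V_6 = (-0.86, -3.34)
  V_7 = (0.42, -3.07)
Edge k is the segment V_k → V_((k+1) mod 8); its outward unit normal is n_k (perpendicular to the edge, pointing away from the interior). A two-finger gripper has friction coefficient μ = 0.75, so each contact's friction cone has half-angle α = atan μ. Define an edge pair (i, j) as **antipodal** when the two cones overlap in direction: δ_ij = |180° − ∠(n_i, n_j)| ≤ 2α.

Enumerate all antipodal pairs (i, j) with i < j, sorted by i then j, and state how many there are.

α = atan 0.75 = 36.87°;  2α = 73.74°
n_0 = (+0.9795, -0.2017)
n_1 = (+0.9323, +0.3617)
n_2 = (-0.1258, +0.9921)
n_3 = (-0.8621, +0.5068)
n_4 = (-0.9994, -0.0334)
n_5 = (-0.6391, -0.7691)
n_6 = (+0.2064, -0.9785)
n_7 = (+0.7821, -0.6231)
  (0,1): δ = 147.16°  ·
  (0,2): δ = 71.14°  ✓
  (0,3): δ = 18.82°  ✓
  (0,4): δ = 13.55°  ✓
  (0,5): δ = 61.91°  ✓
  (0,6): δ = 113.54°  ·
  (0,7): δ = 153.09°  ·
  (1,2): δ = 103.98°  ·
  (1,3): δ = 51.66°  ✓
  (1,4): δ = 19.29°  ✓
  (1,5): δ = 29.07°  ✓
  (1,6): δ = 80.71°  ·
  (1,7): δ = 120.25°  ·
  (2,3): δ = 127.68°  ·
  (2,4): δ = 95.31°  ·
  (2,5): δ = 46.95°  ✓
  (2,6): δ = 4.68°  ✓
  (2,7): δ = 44.23°  ✓
  (3,4): δ = 147.64°  ·
  (3,5): δ = 99.28°  ·
  (3,6): δ = 47.64°  ✓
  (3,7): δ = 8.10°  ✓
  (4,5): δ = 131.64°  ·
  (4,6): δ = 80.00°  ·
  (4,7): δ = 40.46°  ✓
  (5,6): δ = 128.36°  ·
  (5,7): δ = 88.82°  ·
  (6,7): δ = 140.46°  ·
antipodal pairs: 13

count = 13; pairs: (0,2), (0,3), (0,4), (0,5), (1,3), (1,4), (1,5), (2,5), (2,6), (2,7), (3,6), (3,7), (4,7)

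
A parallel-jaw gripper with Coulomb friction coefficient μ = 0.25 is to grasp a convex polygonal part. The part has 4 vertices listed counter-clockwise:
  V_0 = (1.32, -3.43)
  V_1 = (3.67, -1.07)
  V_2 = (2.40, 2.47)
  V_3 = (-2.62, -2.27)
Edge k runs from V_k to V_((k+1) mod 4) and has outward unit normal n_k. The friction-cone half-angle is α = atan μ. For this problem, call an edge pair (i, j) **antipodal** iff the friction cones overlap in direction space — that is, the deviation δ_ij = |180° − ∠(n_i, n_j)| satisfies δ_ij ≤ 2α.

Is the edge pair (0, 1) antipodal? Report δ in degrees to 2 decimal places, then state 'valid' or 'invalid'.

α = atan 0.25 = 14.04°;  2α = 28.07°
edge 0: e_0 = (+2.35, +2.36);  n_0 = (+0.7086, -0.7056)
edge 1: e_1 = (-1.27, +3.54);  n_1 = (+0.9413, +0.3377)
∠(n_0, n_1) = 64.61°
δ = |180° − 64.61°| = 115.39°
115.39° > 2α = 28.07°  →  invalid

δ = 115.39°, invalid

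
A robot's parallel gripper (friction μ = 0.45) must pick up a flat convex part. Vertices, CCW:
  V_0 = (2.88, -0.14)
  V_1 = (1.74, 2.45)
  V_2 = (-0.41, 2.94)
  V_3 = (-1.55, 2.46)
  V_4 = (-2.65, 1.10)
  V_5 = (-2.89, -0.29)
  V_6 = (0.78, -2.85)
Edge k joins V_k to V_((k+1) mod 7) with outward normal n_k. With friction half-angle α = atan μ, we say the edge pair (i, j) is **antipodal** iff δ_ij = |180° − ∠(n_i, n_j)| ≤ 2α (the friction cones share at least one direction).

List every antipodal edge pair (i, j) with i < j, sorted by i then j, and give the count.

count = 6; pairs: (0,4), (0,5), (1,5), (2,6), (3,6), (4,6)

α = atan 0.45 = 24.23°;  2α = 48.46°
n_0 = (+0.9153, +0.4029)
n_1 = (+0.2222, +0.9750)
n_2 = (-0.3881, +0.9216)
n_3 = (-0.7775, +0.6289)
n_4 = (-0.9854, +0.1701)
n_5 = (-0.5721, -0.8202)
n_6 = (+0.7905, -0.6125)
  (0,1): δ = 126.60°  ·
  (0,2): δ = 90.92°  ·
  (0,3): δ = 62.72°  ·
  (0,4): δ = 33.55°  ✓
  (0,5): δ = 31.35°  ✓
  (0,6): δ = 118.47°  ·
  (1,2): δ = 144.33°  ·
  (1,3): δ = 116.13°  ·
  (1,4): δ = 86.96°  ·
  (1,5): δ = 22.06°  ✓
  (1,6): δ = 65.07°  ·
  (2,3): δ = 151.80°  ·
  (2,4): δ = 122.63°  ·
  (2,5): δ = 57.73°  ·
  (2,6): δ = 29.39°  ✓
  (3,4): δ = 150.83°  ·
  (3,5): δ = 85.93°  ·
  (3,6): δ = 1.19°  ✓
  (4,5): δ = 115.10°  ·
  (4,6): δ = 27.98°  ✓
  (5,6): δ = 92.87°  ·
antipodal pairs: 6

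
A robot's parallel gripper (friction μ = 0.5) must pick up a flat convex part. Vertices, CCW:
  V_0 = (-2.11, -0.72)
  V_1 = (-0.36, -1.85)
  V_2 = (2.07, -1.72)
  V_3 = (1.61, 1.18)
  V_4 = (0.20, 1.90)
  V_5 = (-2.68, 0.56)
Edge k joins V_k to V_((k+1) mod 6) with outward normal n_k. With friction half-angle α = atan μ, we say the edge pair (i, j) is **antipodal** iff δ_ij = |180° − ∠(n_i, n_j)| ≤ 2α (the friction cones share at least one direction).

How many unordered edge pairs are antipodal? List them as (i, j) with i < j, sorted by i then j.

count = 6; pairs: (0,2), (0,3), (1,3), (1,4), (2,5), (3,5)

α = atan 0.5 = 26.57°;  2α = 53.13°
n_0 = (-0.5425, -0.8401)
n_1 = (+0.0534, -0.9986)
n_2 = (+0.9877, +0.1567)
n_3 = (+0.4548, +0.8906)
n_4 = (-0.4219, +0.9067)
n_5 = (-0.9135, -0.4068)
  (0,1): δ = 144.09°  ·
  (0,2): δ = 48.14°  ✓
  (0,3): δ = 5.80°  ✓
  (0,4): δ = 57.80°  ·
  (0,5): δ = 146.85°  ·
  (1,2): δ = 84.05°  ·
  (1,3): δ = 30.11°  ✓
  (1,4): δ = 21.89°  ✓
  (1,5): δ = 110.94°  ·
  (2,3): δ = 126.06°  ·
  (2,4): δ = 74.06°  ·
  (2,5): δ = 14.99°  ✓
  (3,4): δ = 128.00°  ·
  (3,5): δ = 38.95°  ✓
  (4,5): δ = 90.95°  ·
antipodal pairs: 6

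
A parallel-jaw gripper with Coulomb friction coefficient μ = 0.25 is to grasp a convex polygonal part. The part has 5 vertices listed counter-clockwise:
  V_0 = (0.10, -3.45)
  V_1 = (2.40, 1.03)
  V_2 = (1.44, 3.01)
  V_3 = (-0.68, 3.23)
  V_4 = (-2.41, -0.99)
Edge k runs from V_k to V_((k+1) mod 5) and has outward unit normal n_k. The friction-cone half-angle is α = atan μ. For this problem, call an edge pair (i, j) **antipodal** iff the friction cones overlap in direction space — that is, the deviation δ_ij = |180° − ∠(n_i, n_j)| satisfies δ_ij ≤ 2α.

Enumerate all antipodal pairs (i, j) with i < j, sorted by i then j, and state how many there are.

α = atan 0.25 = 14.04°;  2α = 28.07°
n_0 = (+0.8896, -0.4567)
n_1 = (+0.8998, +0.4363)
n_2 = (+0.1032, +0.9947)
n_3 = (-0.9253, +0.3793)
n_4 = (-0.7000, -0.7142)
  (0,1): δ = 126.96°  ·
  (0,2): δ = 68.75°  ·
  (0,3): δ = 4.88°  ✓
  (0,4): δ = 72.75°  ·
  (1,2): δ = 121.79°  ·
  (1,3): δ = 48.16°  ·
  (1,4): δ = 19.71°  ✓
  (2,3): δ = 106.37°  ·
  (2,4): δ = 38.50°  ·
  (3,4): δ = 112.13°  ·
antipodal pairs: 2

count = 2; pairs: (0,3), (1,4)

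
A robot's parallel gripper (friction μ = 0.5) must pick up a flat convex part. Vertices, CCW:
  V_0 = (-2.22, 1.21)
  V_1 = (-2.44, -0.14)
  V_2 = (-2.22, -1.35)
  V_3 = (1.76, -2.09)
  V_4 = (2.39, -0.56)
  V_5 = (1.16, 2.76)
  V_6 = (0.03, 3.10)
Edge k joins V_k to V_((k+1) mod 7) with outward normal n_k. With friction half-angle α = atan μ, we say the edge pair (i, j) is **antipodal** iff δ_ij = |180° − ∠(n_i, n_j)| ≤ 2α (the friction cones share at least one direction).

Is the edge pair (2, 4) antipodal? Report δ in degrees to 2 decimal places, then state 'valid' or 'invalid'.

α = atan 0.5 = 26.57°;  2α = 53.13°
edge 2: e_2 = (+3.98, -0.74);  n_2 = (-0.1828, -0.9832)
edge 4: e_4 = (-1.23, +3.32);  n_4 = (+0.9377, +0.3474)
∠(n_2, n_4) = 120.86°
δ = |180° − 120.86°| = 59.14°
59.14° > 2α = 53.13°  →  invalid

δ = 59.14°, invalid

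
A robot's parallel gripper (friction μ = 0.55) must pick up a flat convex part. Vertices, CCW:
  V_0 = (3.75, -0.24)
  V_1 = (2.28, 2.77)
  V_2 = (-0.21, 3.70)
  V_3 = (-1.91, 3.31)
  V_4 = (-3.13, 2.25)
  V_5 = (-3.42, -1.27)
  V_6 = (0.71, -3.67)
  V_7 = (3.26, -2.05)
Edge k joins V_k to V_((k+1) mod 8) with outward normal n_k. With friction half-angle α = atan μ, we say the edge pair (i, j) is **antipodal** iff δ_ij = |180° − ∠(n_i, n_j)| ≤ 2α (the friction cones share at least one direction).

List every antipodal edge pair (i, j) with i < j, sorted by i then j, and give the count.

α = atan 0.55 = 28.81°;  2α = 57.62°
n_0 = (+0.8986, +0.4388)
n_1 = (+0.3499, +0.9368)
n_2 = (-0.2236, +0.9747)
n_3 = (-0.6559, +0.7549)
n_4 = (-0.9966, +0.0821)
n_5 = (-0.5024, -0.8646)
n_6 = (+0.5362, -0.8441)
n_7 = (+0.9653, -0.2613)
  (0,1): δ = 136.51°  ·
  (0,2): δ = 103.11°  ·
  (0,3): δ = 75.04°  ·
  (0,4): δ = 30.74°  ✓
  (0,5): δ = 33.81°  ✓
  (0,6): δ = 96.40°  ·
  (0,7): δ = 138.82°  ·
  (1,2): δ = 146.60°  ·
  (1,3): δ = 118.53°  ·
  (1,4): δ = 74.23°  ·
  (1,5): δ = 9.68°  ✓
  (1,6): δ = 52.91°  ✓
  (1,7): δ = 95.33°  ·
  (2,3): δ = 151.93°  ·
  (2,4): δ = 107.63°  ·
  (2,5): δ = 43.08°  ✓
  (2,6): δ = 19.51°  ✓
  (2,7): δ = 61.93°  ·
  (3,4): δ = 135.70°  ·
  (3,5): δ = 71.15°  ·
  (3,6): δ = 8.56°  ✓
  (3,7): δ = 33.87°  ✓
  (4,5): δ = 115.45°  ·
  (4,6): δ = 52.86°  ✓
  (4,7): δ = 10.44°  ✓
  (5,6): δ = 117.41°  ·
  (5,7): δ = 74.99°  ·
  (6,7): δ = 137.58°  ·
antipodal pairs: 10

count = 10; pairs: (0,4), (0,5), (1,5), (1,6), (2,5), (2,6), (3,6), (3,7), (4,6), (4,7)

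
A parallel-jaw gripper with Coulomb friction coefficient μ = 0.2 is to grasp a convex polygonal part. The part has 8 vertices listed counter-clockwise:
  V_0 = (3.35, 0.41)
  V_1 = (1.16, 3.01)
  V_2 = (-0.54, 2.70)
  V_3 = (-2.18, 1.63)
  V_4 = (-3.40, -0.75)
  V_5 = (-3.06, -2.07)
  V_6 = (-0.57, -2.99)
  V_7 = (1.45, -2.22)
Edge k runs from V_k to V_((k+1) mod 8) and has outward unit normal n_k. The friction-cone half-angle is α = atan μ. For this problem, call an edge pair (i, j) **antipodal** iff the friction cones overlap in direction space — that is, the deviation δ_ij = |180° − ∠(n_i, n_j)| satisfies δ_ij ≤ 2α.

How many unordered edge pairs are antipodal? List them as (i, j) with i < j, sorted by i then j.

α = atan 0.2 = 11.31°;  2α = 22.62°
n_0 = (+0.7648, +0.6442)
n_1 = (-0.1794, +0.9838)
n_2 = (-0.5464, +0.8375)
n_3 = (-0.8899, +0.4562)
n_4 = (-0.9684, -0.2494)
n_5 = (-0.3466, -0.9380)
n_6 = (+0.3562, -0.9344)
n_7 = (+0.8106, -0.5856)
  (0,1): δ = 119.77°  ·
  (0,2): δ = 96.99°  ·
  (0,3): δ = 67.25°  ·
  (0,4): δ = 25.66°  ·
  (0,5): δ = 29.61°  ·
  (0,6): δ = 70.76°  ·
  (0,7): δ = 104.05°  ·
  (1,2): δ = 157.21°  ·
  (1,3): δ = 127.47°  ·
  (1,4): δ = 85.89°  ·
  (1,5): δ = 30.61°  ·
  (1,6): δ = 10.53°  ✓
  (1,7): δ = 43.82°  ·
  (2,3): δ = 150.26°  ·
  (2,4): δ = 108.68°  ·
  (2,5): δ = 53.40°  ·
  (2,6): δ = 12.26°  ✓
  (2,7): δ = 21.03°  ✓
  (3,4): δ = 138.42°  ·
  (3,5): δ = 83.14°  ·
  (3,6): δ = 41.99°  ·
  (3,7): δ = 8.71°  ✓
  (4,5): δ = 124.72°  ·
  (4,6): δ = 83.58°  ·
  (4,7): δ = 50.29°  ·
  (5,6): δ = 138.86°  ·
  (5,7): δ = 105.57°  ·
  (6,7): δ = 146.71°  ·
antipodal pairs: 4

count = 4; pairs: (1,6), (2,6), (2,7), (3,7)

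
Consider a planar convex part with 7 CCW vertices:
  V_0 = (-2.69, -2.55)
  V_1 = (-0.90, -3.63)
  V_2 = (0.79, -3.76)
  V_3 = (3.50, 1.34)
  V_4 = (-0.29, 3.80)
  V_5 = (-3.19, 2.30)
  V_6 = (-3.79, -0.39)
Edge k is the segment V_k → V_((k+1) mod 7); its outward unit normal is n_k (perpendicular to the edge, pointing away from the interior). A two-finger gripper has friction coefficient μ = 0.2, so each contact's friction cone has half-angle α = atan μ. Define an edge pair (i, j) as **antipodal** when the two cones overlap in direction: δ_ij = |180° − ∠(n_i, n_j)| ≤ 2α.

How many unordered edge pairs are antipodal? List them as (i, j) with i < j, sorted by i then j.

count = 2; pairs: (0,3), (2,5)

α = atan 0.2 = 11.31°;  2α = 22.62°
n_0 = (-0.5166, -0.8562)
n_1 = (-0.0767, -0.9971)
n_2 = (+0.8831, -0.4692)
n_3 = (+0.5444, +0.8388)
n_4 = (-0.4594, +0.8882)
n_5 = (-0.9760, +0.2177)
n_6 = (-0.8911, -0.4538)
  (0,1): δ = 153.29°  ·
  (0,2): δ = 86.88°  ·
  (0,3): δ = 1.88°  ✓
  (0,4): δ = 58.45°  ·
  (0,5): δ = 108.53°  ·
  (0,6): δ = 148.09°  ·
  (1,2): δ = 113.59°  ·
  (1,3): δ = 28.59°  ·
  (1,4): δ = 31.75°  ·
  (1,5): δ = 81.82°  ·
  (1,6): δ = 121.39°  ·
  (2,3): δ = 95.00°  ·
  (2,4): δ = 34.67°  ·
  (2,5): δ = 15.41°  ✓
  (2,6): δ = 54.97°  ·
  (3,4): δ = 119.66°  ·
  (3,5): δ = 69.59°  ·
  (3,6): δ = 30.03°  ·
  (4,5): δ = 129.92°  ·
  (4,6): δ = 90.36°  ·
  (5,6): δ = 140.44°  ·
antipodal pairs: 2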